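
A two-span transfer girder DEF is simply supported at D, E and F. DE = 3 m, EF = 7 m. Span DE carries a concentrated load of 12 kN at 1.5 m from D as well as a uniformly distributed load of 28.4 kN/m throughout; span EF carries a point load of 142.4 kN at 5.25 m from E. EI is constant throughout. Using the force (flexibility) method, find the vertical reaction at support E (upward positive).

Release continuity at E by inserting a hinge; the redundant is the internal moment M_E. The primary structure is two simply-supported spans DE and EF.
Discontinuity in slope at E on the released structure — sum the simple-span end rotations:
  span DE: point load 12 at a = 1.5: Pab(L + a)/(6LEI) = 6.75/EI
  span DE: UDL 28.4: wL³/(24EI) = 31.95/EI
  span EF: point load 142.4 at a = 5.25: Pab(L + b)/(6LEI) = 272.6/EI
  relative rotation θ_0 = (38.7 + 272.6)/EI = 311.3/EI
A unit hogging moment at E produces rotation L₁/(3EI) + L₂/(3EI) = 3.333/EI.
Slope continuity at E: θ_0 = M_E·3.333/EI, so M_E = 311.3/3.333 = 93.38 kN·m (hogging).
Span DE, ΣM about D with M_E applied at E: R_E^{DE}·3 = 145.8 + 93.38, so R_E^{DE} = 79.73 kN and R_D = 97.2 − 79.73 = 17.47 kN.
Span EF, ΣM about F: R_E^{EF}·7 = 249.2 + 93.38, so R_E^{EF} = 48.94 kN and R_F = 142.4 − 48.94 = 93.46 kN.
R_E = 79.73 + 48.94 = 128.7 kN.

R_E = 128.7 kN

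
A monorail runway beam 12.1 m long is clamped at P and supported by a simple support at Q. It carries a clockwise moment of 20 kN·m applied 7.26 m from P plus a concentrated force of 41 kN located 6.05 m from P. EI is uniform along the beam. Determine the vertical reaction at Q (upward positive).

Release the roller at Q. Primary structure: cantilever fixed at P.
Downward deflection at the released point Q due to the loads:
  clockwise couple 20 at a = 7.26: M₀a(2L − a)/(2EI) = 1230/EI
  point load 41 at a = 6.05: Pa²(3L − a)/(6EI) = 7566/EI
  δ_0 = 8796/EI
Flexibility coefficient — unit upward force at Q: δ_{QQ} = L³/(3EI) = 590.5/EI.
The prop prevents deflection at Q: R_Q = δ_0/δ_{QQ} = 8796/590.5 = 14.9 kN.

R_Q = 14.9 kN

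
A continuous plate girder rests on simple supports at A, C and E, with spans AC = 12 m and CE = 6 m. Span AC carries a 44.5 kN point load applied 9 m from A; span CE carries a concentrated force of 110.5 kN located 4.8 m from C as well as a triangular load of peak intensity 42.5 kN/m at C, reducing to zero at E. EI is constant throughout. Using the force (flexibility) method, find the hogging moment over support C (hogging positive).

M_C = 113.6 kN·m

Insert a hinge at C; M_C is the redundant, and each span becomes simply supported.
End slopes at the hinge C, treating each span as simply supported:
  span AC: point load 44.5 at a = 9: Pab(L + a)/(6LEI) = 350.4/EI
  span CE: point load 110.5 at a = 4.8: Pab(L + b)/(6LEI) = 127.3/EI
  span CE: triangular load, peak 42.5: w₀L³/(45EI) = 204/EI
  relative rotation θ_0 = (350.4 + 331.3)/EI = 681.7/EI
A unit hogging moment at C produces rotation L₁/(3EI) + L₂/(3EI) = 6/EI.
Compatibility: M_C·(L₁+L₂)/(3EI) = θ_0, giving M_C = 113.6 kN·m (hogging).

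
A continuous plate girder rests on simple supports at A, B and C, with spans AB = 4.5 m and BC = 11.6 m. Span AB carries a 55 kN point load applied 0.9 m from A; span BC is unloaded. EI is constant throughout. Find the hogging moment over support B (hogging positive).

M_B = 6.641 kN·m

Insert a hinge at B; M_B is the redundant, and each span becomes simply supported.
Rotations at B on the released spans (each span's end-slope, ×1/EI):
  span AB: point load 55 at a = 0.9: Pab(L + a)/(6LEI) = 35.64/EI
  relative rotation θ_0 = (35.64 + 0)/EI = 35.64/EI
A unit hogging moment at B produces rotation L₁/(3EI) + L₂/(3EI) = 5.367/EI.
Compatibility: M_B·(L₁+L₂)/(3EI) = θ_0, giving M_B = 6.641 kN·m (hogging).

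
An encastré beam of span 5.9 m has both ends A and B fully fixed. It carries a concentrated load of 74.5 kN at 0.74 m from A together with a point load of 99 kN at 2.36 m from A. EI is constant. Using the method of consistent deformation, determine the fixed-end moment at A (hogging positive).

Take the two fixed-end moments M_A, M_B as redundants; the released structure is the simple span AB.
On the primary (simply-supported) span, the end slopes from the loading are:
  at A: point load 74.5 at a = 0.74: Pab(L + b)/(6LEI) = 88.88/EI
  at B: point load 74.5 at a = 0.74: Pab(L + a)/(6LEI) = 53.36/EI
  at A: point load 99 at a = 2.36: Pab(L + b)/(6LEI) = 220.6/EI
  at B: point load 99 at a = 2.36: Pab(L + a)/(6LEI) = 193/EI
  θ_A0 = 309.4/EI,  θ_B0 = 246.3/EI
Flexibility coefficients: a unit moment at one end gives L/(3EI) there and L/(6EI) at the far end, so f₁₁ = f₂₂ = 1.967/EI and f₁₂ = f₂₁ = 0.9833/EI.
Compatibility — zero rotation at each built-in end:
  1.967 M_A + 0.9833 M_B = 309.4
  0.9833 M_A + 1.967 M_B = 246.3
Solving the pair gives M_A = 126.3 kN·m and M_B = 62.12 kN·m (hogging).

M_A = 126.3 kN·m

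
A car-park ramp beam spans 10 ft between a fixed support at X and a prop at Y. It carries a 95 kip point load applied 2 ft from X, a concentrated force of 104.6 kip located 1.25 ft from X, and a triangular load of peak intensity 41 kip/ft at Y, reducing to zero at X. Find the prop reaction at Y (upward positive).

R_Y = 120.4 kip

Take the reaction at Y as the redundant and release it; the primary structure is a cantilever fixed at X.
Free-end deflection of the primary structure under the applied loading (downward +):
  point load 95 at a = 2: Pa²(3L − a)/(6EI) = 1773/EI
  point load 104.6 at a = 1.25: Pa²(3L − a)/(6EI) = 783.1/EI
  triangular load, peak 41 at the free end: 11w₀L⁴/(120EI) = 37583/EI
  δ_0 = 40140/EI
Tip deflection under a unit load at Y: L³/(3EI) = 333.3/EI.
The prop prevents deflection at Y: R_Y = δ_0/δ_{YY} = 40140/333.3 = 120.4 kip.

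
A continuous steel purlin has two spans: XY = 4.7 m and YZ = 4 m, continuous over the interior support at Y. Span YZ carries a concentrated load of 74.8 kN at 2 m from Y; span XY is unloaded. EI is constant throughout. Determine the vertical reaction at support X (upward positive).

R_X = -5.488 kN

Insert a hinge at Y; M_Y is the redundant, and each span becomes simply supported.
End slopes at the hinge Y, treating each span as simply supported:
  span YZ: point load 74.8 at a = 2: Pab(L + b)/(6LEI) = 74.8/EI
  relative rotation θ_0 = (0 + 74.8)/EI = 74.8/EI
A unit hogging moment at Y produces rotation L₁/(3EI) + L₂/(3EI) = 2.9/EI.
Slope continuity at Y: θ_0 = M_Y·2.9/EI, so M_Y = 74.8/2.9 = 25.79 kN·m (hogging).
Span XY, ΣM about X with M_Y applied at Y: R_Y^{XY}·4.7 = 0 + 25.79, so R_Y^{XY} = 5.488 kN and R_X = 0 − 5.488 = -5.488 kN.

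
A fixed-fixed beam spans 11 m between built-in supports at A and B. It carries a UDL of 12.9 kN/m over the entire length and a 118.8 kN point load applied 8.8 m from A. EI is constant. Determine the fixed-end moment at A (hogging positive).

M_A = 171.9 kN·m

Take the two fixed-end moments M_A, M_B as redundants; the released structure is the simple span AB.
End rotations of the released simple span under the applied load (×1/EI):
  at A: UDL 12.9: wL³/(24EI) = 715.4/EI
  at B: UDL 12.9: wL³/(24EI) = 715.4/EI
  at A: point load 118.8 at a = 8.8: Pab(L + b)/(6LEI) = 460/EI
  at B: point load 118.8 at a = 8.8: Pab(L + a)/(6LEI) = 690/EI
  θ_A0 = 1175/EI,  θ_B0 = 1405/EI
Flexibility coefficients: a unit moment at one end gives L/(3EI) there and L/(6EI) at the far end, so f₁₁ = f₂₂ = 3.667/EI and f₁₂ = f₂₁ = 1.833/EI.
Compatibility — zero rotation at each built-in end:
  3.667 M_A + 1.833 M_B = 1175
  1.833 M_A + 3.667 M_B = 1405
Solving the pair gives M_A = 171.9 kN·m and M_B = 297.3 kN·m (hogging).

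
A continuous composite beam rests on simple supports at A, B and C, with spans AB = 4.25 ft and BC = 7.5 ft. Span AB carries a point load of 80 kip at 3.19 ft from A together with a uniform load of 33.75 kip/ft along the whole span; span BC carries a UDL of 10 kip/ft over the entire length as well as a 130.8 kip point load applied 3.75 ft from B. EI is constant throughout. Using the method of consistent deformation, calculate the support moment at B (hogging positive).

Insert a hinge at B; M_B is the redundant, and each span becomes simply supported.
Rotations at B on the released spans (each span's end-slope, ×1/EI):
  span AB: point load 80 at a = 3.19: Pab(L + a)/(6LEI) = 78.93/EI
  span AB: UDL 33.75: wL³/(24EI) = 108/EI
  span BC: UDL 10: wL³/(24EI) = 175.8/EI
  span BC: point load 130.8 at a = 3.75: Pab(L + b)/(6LEI) = 459.8/EI
  relative rotation θ_0 = (186.9 + 635.6)/EI = 822.5/EI
A unit hogging moment at B produces rotation L₁/(3EI) + L₂/(3EI) = 3.917/EI.
Slope continuity at B: θ_0 = M_B·3.917/EI, so M_B = 822.5/3.917 = 210 kip·ft (hogging).

M_B = 210 kip·ft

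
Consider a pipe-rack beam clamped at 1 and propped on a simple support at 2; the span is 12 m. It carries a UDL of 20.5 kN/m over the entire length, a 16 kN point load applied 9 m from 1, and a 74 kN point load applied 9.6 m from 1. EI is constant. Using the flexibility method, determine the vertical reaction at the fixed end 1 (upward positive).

Remove the prop at 2; the released (primary) structure is a cantilever built in at 1.
Downward deflection at the released point 2 due to the loads:
  UDL 20.5: wL⁴/(8EI) = 53136/EI
  point load 16 at a = 9: Pa²(3L − a)/(6EI) = 5832/EI
  point load 74 at a = 9.6: Pa²(3L − a)/(6EI) = 30007/EI
  δ_0 = 88975/EI
Tip deflection under a unit load at 2: L³/(3EI) = 576/EI.
Compatibility at 2: δ_0 − R_2·δ_{22} = 0, so R_2 = 88975/576 = 154.5 kN.
Vertical equilibrium: R_1 = ΣP − R_2 = 336 − 154.5 = 181.5 kN.

R_1 = 181.5 kN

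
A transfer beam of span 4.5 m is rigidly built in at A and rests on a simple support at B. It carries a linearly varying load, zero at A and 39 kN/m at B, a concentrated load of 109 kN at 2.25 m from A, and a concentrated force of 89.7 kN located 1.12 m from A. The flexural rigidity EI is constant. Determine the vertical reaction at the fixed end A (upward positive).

Choose R_B as the redundant. The primary structure is the cantilever fixed at A.
Downward deflection at the released point B due to the loads:
  triangular load, peak 39 at the free end: 11w₀L⁴/(120EI) = 1466/EI
  point load 109 at a = 2.25: Pa²(3L − a)/(6EI) = 1035/EI
  point load 89.7 at a = 1.12: Pa²(3L − a)/(6EI) = 232.2/EI
  δ_0 = 2733/EI
Flexibility coefficient — unit upward force at B: δ_{BB} = L³/(3EI) = 30.38/EI.
The prop prevents deflection at B: R_B = δ_0/δ_{BB} = 2733/30.38 = 89.97 kN.
Vertical equilibrium: R_A = ΣP − R_B = 286.4 − 89.97 = 196.5 kN.

R_A = 196.5 kN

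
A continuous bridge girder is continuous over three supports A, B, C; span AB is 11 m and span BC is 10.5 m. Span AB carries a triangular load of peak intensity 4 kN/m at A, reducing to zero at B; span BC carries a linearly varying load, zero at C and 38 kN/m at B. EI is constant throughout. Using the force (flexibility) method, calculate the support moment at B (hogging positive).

M_B = 150.8 kN·m

Take M_B as the redundant. Released structure: two simple spans AB and BC with a hinge at B.
Rotations at B on the released spans (each span's end-slope, ×1/EI):
  span AB: triangular load, peak 4: 7w₀L³/(360EI) = 103.5/EI
  span BC: triangular load, peak 38: w₀L³/(45EI) = 977.5/EI
  relative rotation θ_0 = (103.5 + 977.5)/EI = 1081/EI
A unit hogging moment at B produces rotation L₁/(3EI) + L₂/(3EI) = 7.167/EI.
Slope continuity at B: θ_0 = M_B·7.167/EI, so M_B = 1081/7.167 = 150.8 kN·m (hogging).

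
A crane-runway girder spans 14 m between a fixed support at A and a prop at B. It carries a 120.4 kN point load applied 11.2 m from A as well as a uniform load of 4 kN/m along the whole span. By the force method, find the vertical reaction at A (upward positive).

R_A = 70.64 kN

Release the roller at B. Primary structure: cantilever fixed at A.
Downward deflection at the released point B due to the loads:
  point load 120.4 at a = 11.2: Pa²(3L − a)/(6EI) = 77529/EI
  UDL 4: wL⁴/(8EI) = 19208/EI
  δ_0 = 96737/EI
Flexibility coefficient — unit upward force at B: δ_{BB} = L³/(3EI) = 914.7/EI.
Compatibility at B: δ_0 − R_B·δ_{BB} = 0, so R_B = 96737/914.7 = 105.8 kN.
Vertical equilibrium: R_A = ΣP − R_B = 176.4 − 105.8 = 70.64 kN.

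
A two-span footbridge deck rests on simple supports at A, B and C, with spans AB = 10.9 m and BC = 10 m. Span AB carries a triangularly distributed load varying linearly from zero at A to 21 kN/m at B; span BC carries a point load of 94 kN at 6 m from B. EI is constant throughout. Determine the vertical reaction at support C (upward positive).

Insert a hinge at B; M_B is the redundant, and each span becomes simply supported.
End slopes at the hinge B, treating each span as simply supported:
  span AB: triangular load, peak 21: w₀L³/(45EI) = 604.3/EI
  span BC: point load 94 at a = 6: Pab(L + b)/(6LEI) = 526.4/EI
  relative rotation θ_0 = (604.3 + 526.4)/EI = 1131/EI
A unit hogging moment at B produces rotation L₁/(3EI) + L₂/(3EI) = 6.967/EI.
Slope continuity at B: θ_0 = M_B·6.967/EI, so M_B = 1131/6.967 = 162.3 kN·m (hogging).
Span BC, ΣM about C: R_B^{BC}·10 = 376 + 162.3, so R_B^{BC} = 53.83 kN and R_C = 94 − 53.83 = 40.17 kN.

R_C = 40.17 kN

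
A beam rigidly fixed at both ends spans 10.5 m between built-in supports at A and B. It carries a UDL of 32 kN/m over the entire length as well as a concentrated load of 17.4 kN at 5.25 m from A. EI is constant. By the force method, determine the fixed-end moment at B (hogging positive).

M_B = 316.8 kN·m

Release both end moments; the primary structure is a simply-supported span AB with redundants M_A and M_B.
End rotations of the released simple span under the applied load (×1/EI):
  at A: UDL 32: wL³/(24EI) = 1544/EI
  at B: UDL 32: wL³/(24EI) = 1544/EI
  at A: point load 17.4 at a = 5.25: Pab(L + b)/(6LEI) = 119.9/EI
  at B: point load 17.4 at a = 5.25: Pab(L + a)/(6LEI) = 119.9/EI
  θ_A0 = 1663/EI,  θ_B0 = 1663/EI
Flexibility coefficients: a unit moment at one end gives L/(3EI) there and L/(6EI) at the far end, so f₁₁ = f₂₂ = 3.5/EI and f₁₂ = f₂₁ = 1.75/EI.
Compatibility — zero rotation at each built-in end:
  3.5 M_A + 1.75 M_B = 1663
  1.75 M_A + 3.5 M_B = 1663
Solving the pair gives M_A = 316.8 kN·m and M_B = 316.8 kN·m (hogging).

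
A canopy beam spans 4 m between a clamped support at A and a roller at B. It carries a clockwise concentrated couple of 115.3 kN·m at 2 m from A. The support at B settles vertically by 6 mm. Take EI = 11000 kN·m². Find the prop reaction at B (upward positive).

R_B = 29.33 kN

Take the reaction at B as the redundant and release it; the primary structure is a cantilever fixed at A.
Free-end deflection of the primary structure under the applied loading (downward +):
  clockwise couple 115.3 at a = 2: M₀a(2L − a)/(2EI) = 691.8/EI
Flexibility coefficient — unit upward force at B: δ_{BB} = L³/(3EI) = 21.33/EI.
With EI = 11000 kN·m²: δ_0 = 0.062891 m and δ_{BB} = 0.001939 m/kN.
Compatibility — the beam at B must follow the support down by 0.006 m: δ_0 − R_B·δ_{BB} = 0.006, so R_B = (0.062891 − 0.006)/0.001939 = 29.33 kN.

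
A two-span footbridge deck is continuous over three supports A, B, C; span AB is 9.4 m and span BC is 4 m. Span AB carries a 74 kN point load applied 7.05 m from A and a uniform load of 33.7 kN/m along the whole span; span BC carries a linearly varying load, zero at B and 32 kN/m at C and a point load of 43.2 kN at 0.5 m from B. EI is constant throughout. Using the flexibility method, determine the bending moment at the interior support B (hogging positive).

M_B = 355.4 kN·m

Take M_B as the redundant. Released structure: two simple spans AB and BC with a hinge at B.
Rotations at B on the released spans (each span's end-slope, ×1/EI):
  span AB: point load 74 at a = 7.05: Pab(L + a)/(6LEI) = 357.6/EI
  span AB: UDL 33.7: wL³/(24EI) = 1166/EI
  span BC: triangular load, peak 32: 7w₀L³/(360EI) = 39.82/EI
  span BC: point load 43.2 at a = 0.5: Pab(L + b)/(6LEI) = 23.62/EI
  relative rotation θ_0 = (1524 + 63.45)/EI = 1587/EI
A unit hogging moment at B produces rotation L₁/(3EI) + L₂/(3EI) = 4.467/EI.
Slope continuity at B: θ_0 = M_B·4.467/EI, so M_B = 1587/4.467 = 355.4 kN·m (hogging).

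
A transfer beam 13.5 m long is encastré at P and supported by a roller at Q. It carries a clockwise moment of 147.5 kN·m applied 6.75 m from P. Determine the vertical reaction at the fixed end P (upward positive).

R_P = -12.29 kN

Take the reaction at Q as the redundant and release it; the primary structure is a cantilever fixed at P.
Deflection at Q on the released cantilever, summing each load's contribution:
  clockwise couple 147.5 at a = 6.75: M₀a(2L − a)/(2EI) = 10081/EI
Flexibility coefficient — unit upward force at Q: δ_{QQ} = L³/(3EI) = 820.1/EI.
Compatibility at Q: δ_0 − R_Q·δ_{QQ} = 0, so R_Q = 10081/820.1 = 12.29 kN.
Vertical equilibrium: R_P = ΣP − R_Q = 0 − 12.29 = -12.29 kN.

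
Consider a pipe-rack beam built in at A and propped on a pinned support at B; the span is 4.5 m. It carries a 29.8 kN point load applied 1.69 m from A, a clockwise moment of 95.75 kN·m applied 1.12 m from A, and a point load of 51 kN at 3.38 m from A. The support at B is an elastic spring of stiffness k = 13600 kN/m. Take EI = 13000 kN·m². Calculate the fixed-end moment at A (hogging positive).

M_A = 92.6 kN·m

Remove the prop at B; the released (primary) structure is a cantilever built in at A.
Deflection at B on the released cantilever, summing each load's contribution:
  point load 29.8 at a = 1.69: Pa²(3L − a)/(6EI) = 167.5/EI
  clockwise couple 95.75 at a = 1.12: M₀a(2L − a)/(2EI) = 422.5/EI
  point load 51 at a = 3.38: Pa²(3L − a)/(6EI) = 982.7/EI
  δ_0 = 1573/EI
Flexibility coefficient — unit upward force at B: δ_{BB} = L³/(3EI) = 30.38/EI.
With EI = 13000 kN·m²: δ_0 = 0.12098 m and δ_{BB} = 0.002337 m/kN.
Compatibility — the spring shortens by R_B/k under the reaction it provides: δ_0 − R_B·δ_{BB} = R_B/k. With 1/k = 0.000074 m/kN, R_B = δ_0 / (δ_{BB} + 1/k) = 0.12098 / (0.002337 + 0.000074) = 50.2 kN.
Moment equilibrium about A: M_A = Σ(load moments about A) − R_B·L = 318.5 − 50.2×4.5 = 92.6 kN·m.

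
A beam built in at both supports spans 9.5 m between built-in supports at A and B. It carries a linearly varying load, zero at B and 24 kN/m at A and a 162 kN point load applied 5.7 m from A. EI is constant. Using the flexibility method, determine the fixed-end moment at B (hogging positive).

M_B = 293.8 kN·m

Release both end moments; the primary structure is a simply-supported span AB with redundants M_A and M_B.
On the primary (simply-supported) span, the end slopes from the loading are:
  at A: triangular load, peak 24: w₀L³/(45EI) = 457.3/EI
  at B: triangular load, peak 24: 7w₀L³/(360EI) = 400.1/EI
  at A: point load 162 at a = 5.7: Pab(L + b)/(6LEI) = 818.7/EI
  at B: point load 162 at a = 5.7: Pab(L + a)/(6LEI) = 935.7/EI
  θ_A0 = 1276/EI,  θ_B0 = 1336/EI
Flexibility coefficients: a unit moment at one end gives L/(3EI) there and L/(6EI) at the far end, so f₁₁ = f₂₂ = 3.167/EI and f₁₂ = f₂₁ = 1.583/EI.
Compatibility — zero rotation at each built-in end:
  3.167 M_A + 1.583 M_B = 1276
  1.583 M_A + 3.167 M_B = 1336
Solving the pair gives M_A = 256 kN·m and M_B = 293.8 kN·m (hogging).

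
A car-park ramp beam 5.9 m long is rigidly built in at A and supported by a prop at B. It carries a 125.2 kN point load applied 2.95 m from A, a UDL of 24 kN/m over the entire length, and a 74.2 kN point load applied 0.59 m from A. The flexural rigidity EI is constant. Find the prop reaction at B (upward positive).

R_B = 93.3 kN

Release the roller at B. Primary structure: cantilever fixed at A.
Downward deflection at the released point B due to the loads:
  point load 125.2 at a = 2.95: Pa²(3L − a)/(6EI) = 2678/EI
  UDL 24: wL⁴/(8EI) = 3635/EI
  point load 74.2 at a = 0.59: Pa²(3L − a)/(6EI) = 73.66/EI
  δ_0 = 6387/EI
Flexibility coefficient — unit upward force at B: δ_{BB} = L³/(3EI) = 68.46/EI.
Compatibility at B: δ_0 − R_B·δ_{BB} = 0, so R_B = 6387/68.46 = 93.3 kN.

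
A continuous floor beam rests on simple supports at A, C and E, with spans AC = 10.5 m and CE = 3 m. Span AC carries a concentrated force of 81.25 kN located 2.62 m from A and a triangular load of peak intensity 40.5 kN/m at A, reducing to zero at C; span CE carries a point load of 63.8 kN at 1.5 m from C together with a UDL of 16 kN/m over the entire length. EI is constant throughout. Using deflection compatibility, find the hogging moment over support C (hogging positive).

Insert a hinge at C; M_C is the redundant, and each span becomes simply supported.
Rotations at C on the released spans (each span's end-slope, ×1/EI):
  span AC: point load 81.25 at a = 2.62: Pab(L + a)/(6LEI) = 349.3/EI
  span AC: triangular load, peak 40.5: 7w₀L³/(360EI) = 911.6/EI
  span CE: point load 63.8 at a = 1.5: Pab(L + b)/(6LEI) = 35.89/EI
  span CE: UDL 16: wL³/(24EI) = 18/EI
  relative rotation θ_0 = (1261 + 53.89)/EI = 1315/EI
A unit hogging moment at C produces rotation L₁/(3EI) + L₂/(3EI) = 4.5/EI.
Slope continuity at C: θ_0 = M_C·4.5/EI, so M_C = 1315/4.5 = 292.2 kN·m (hogging).

M_C = 292.2 kN·m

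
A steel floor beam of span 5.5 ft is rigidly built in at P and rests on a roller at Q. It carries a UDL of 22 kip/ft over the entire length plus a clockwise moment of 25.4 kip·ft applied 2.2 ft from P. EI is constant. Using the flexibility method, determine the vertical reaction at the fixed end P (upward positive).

Take the reaction at Q as the redundant and release it; the primary structure is a cantilever fixed at P.
Downward deflection at the released point Q due to the loads:
  UDL 22: wL⁴/(8EI) = 2516/EI
  clockwise couple 25.4 at a = 2.2: M₀a(2L − a)/(2EI) = 245.9/EI
  δ_0 = 2762/EI
Flexibility coefficient — unit upward force at Q: δ_{QQ} = L³/(3EI) = 55.46/EI.
Compatibility at Q: δ_0 − R_Q·δ_{QQ} = 0, so R_Q = 2762/55.46 = 49.81 kip.
Vertical equilibrium: R_P = ΣP − R_Q = 121 − 49.81 = 71.19 kip.

R_P = 71.19 kip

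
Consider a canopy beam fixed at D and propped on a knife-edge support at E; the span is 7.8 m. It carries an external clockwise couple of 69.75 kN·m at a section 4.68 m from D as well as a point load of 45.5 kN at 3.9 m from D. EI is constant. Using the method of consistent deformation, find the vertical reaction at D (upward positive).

R_D = 20.01 kN

Choose R_E as the redundant. The primary structure is the cantilever fixed at D.
Downward deflection at the released point E due to the loads:
  clockwise couple 69.75 at a = 4.68: M₀a(2L − a)/(2EI) = 1782/EI
  point load 45.5 at a = 3.9: Pa²(3L − a)/(6EI) = 2249/EI
  δ_0 = 4031/EI
Tip deflection under a unit load at E: L³/(3EI) = 158.2/EI.
Compatibility at E: δ_0 − R_E·δ_{EE} = 0, so R_E = 4031/158.2 = 25.49 kN.
Vertical equilibrium: R_D = ΣP − R_E = 45.5 − 25.49 = 20.01 kN.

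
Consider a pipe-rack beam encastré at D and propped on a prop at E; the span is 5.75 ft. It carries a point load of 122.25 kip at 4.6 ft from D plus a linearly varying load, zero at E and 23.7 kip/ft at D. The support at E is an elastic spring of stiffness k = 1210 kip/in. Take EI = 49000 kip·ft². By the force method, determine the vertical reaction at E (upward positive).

R_E = 94.65 kip

Take the reaction at E as the redundant and release it; the primary structure is a cantilever fixed at D.
Downward deflection at the released point E due to the loads:
  point load 122.25 at a = 4.6: Pa²(3L − a)/(6EI) = 5454/EI
  triangular load, peak 23.7 at the fixed end: w₀L⁴/(30EI) = 863.6/EI
  δ_0 = 6317/EI
Flexibility coefficient — unit upward force at E: δ_{EE} = L³/(3EI) = 63.37/EI.
With EI = 49000 kip·ft²: δ_0 = 0.12893 ft and δ_{EE} = 0.001293 ft/kip.
Compatibility — the spring shortens by R_E/k under the reaction it provides: δ_0 − R_E·δ_{EE} = R_E/k. With 1/k = 1/(1210×12) ft/kip = 0.000069 ft/kip, R_E = δ_0 / (δ_{EE} + 1/k) = 0.12893 / (0.001293 + 0.000069) = 94.65 kip.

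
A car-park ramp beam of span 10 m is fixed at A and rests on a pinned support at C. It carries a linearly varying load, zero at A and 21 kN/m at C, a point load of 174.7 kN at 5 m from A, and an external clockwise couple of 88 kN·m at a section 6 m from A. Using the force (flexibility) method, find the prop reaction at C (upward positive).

R_C = 123.4 kN

Take the reaction at C as the redundant and release it; the primary structure is a cantilever fixed at A.
Free-end deflection of the primary structure under the applied loading (downward +):
  triangular load, peak 21 at the free end: 11w₀L⁴/(120EI) = 19250/EI
  point load 174.7 at a = 5: Pa²(3L − a)/(6EI) = 18198/EI
  clockwise couple 88 at a = 6: M₀a(2L − a)/(2EI) = 3696/EI
  δ_0 = 41144/EI
Tip deflection under a unit load at C: L³/(3EI) = 333.3/EI.
The prop prevents deflection at C: R_C = δ_0/δ_{CC} = 41144/333.3 = 123.4 kN.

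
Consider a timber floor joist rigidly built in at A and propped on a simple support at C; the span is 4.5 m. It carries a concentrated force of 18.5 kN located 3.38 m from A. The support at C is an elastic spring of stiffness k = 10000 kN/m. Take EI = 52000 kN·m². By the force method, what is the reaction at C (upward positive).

Remove the prop at C; the released (primary) structure is a cantilever built in at A.
Free-end deflection of the primary structure under the applied loading (downward +):
  point load 18.5 at a = 3.38: Pa²(3L − a)/(6EI) = 356.5/EI
Flexibility coefficient — unit upward force at C: δ_{CC} = L³/(3EI) = 30.38/EI.
With EI = 52000 kN·m²: δ_0 = 0.006855 m and δ_{CC} = 0.000584 m/kN.
Compatibility — the spring shortens by R_C/k under the reaction it provides: δ_0 − R_C·δ_{CC} = R_C/k. With 1/k = 0.0001 m/kN, R_C = δ_0 / (δ_{CC} + 1/k) = 0.006855 / (0.000584 + 0.0001) = 10.02 kN.

R_C = 10.02 kN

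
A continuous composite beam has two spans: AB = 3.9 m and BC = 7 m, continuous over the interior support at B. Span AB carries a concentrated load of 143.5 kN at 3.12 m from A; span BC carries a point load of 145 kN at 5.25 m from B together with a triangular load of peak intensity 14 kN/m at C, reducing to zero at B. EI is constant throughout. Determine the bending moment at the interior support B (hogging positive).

Take M_B as the redundant. Released structure: two simple spans AB and BC with a hinge at B.
Rotations at B on the released spans (each span's end-slope, ×1/EI):
  span AB: point load 143.5 at a = 3.12: Pab(L + a)/(6LEI) = 104.8/EI
  span BC: point load 145 at a = 5.25: Pab(L + b)/(6LEI) = 277.5/EI
  span BC: triangular load, peak 14: 7w₀L³/(360EI) = 93.37/EI
  relative rotation θ_0 = (104.8 + 370.9)/EI = 475.7/EI
A unit hogging moment at B produces rotation L₁/(3EI) + L₂/(3EI) = 3.633/EI.
Slope continuity at B: θ_0 = M_B·3.633/EI, so M_B = 475.7/3.633 = 130.9 kN·m (hogging).

M_B = 130.9 kN·m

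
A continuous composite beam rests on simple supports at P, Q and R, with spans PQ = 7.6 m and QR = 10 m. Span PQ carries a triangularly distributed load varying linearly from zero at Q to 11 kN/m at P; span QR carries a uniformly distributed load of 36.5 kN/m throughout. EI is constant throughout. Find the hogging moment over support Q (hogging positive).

Insert a hinge at Q; M_Q is the redundant, and each span becomes simply supported.
End slopes at the hinge Q, treating each span as simply supported:
  span PQ: triangular load, peak 11: 7w₀L³/(360EI) = 93.89/EI
  span QR: UDL 36.5: wL³/(24EI) = 1521/EI
  relative rotation θ_0 = (93.89 + 1521)/EI = 1615/EI
A unit hogging moment at Q produces rotation L₁/(3EI) + L₂/(3EI) = 5.867/EI.
Slope continuity at Q: θ_0 = M_Q·5.867/EI, so M_Q = 1615/5.867 = 275.2 kN·m (hogging).

M_Q = 275.2 kN·m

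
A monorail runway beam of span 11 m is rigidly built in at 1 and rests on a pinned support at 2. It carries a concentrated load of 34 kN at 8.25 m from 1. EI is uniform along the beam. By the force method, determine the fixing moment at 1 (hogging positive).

M_1 = 43.83 kN·m

Release the roller at 2. Primary structure: cantilever fixed at 1.
Free-end deflection of the primary structure under the applied loading (downward +):
  point load 34 at a = 8.25: Pa²(3L − a)/(6EI) = 9546/EI
Tip deflection under a unit load at 2: L³/(3EI) = 443.7/EI.
The prop prevents deflection at 2: R_2 = δ_0/δ_{22} = 9546/443.7 = 21.52 kN.
Moment equilibrium about 1: M_1 = Σ(load moments about 1) − R_2·L = 280.5 − 21.52×11 = 43.83 kN·m.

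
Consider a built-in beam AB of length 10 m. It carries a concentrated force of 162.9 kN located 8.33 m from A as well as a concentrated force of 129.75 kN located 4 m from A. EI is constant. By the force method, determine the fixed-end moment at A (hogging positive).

Release both end moments; the primary structure is a simply-supported span AB with redundants M_A and M_B.
On the primary (simply-supported) span, the end slopes from the loading are:
  at A: point load 162.9 at a = 8.33: Pab(L + b)/(6LEI) = 440.8/EI
  at B: point load 162.9 at a = 8.33: Pab(L + a)/(6LEI) = 692.3/EI
  at A: point load 129.75 at a = 4: Pab(L + b)/(6LEI) = 830.4/EI
  at B: point load 129.75 at a = 4: Pab(L + a)/(6LEI) = 726.6/EI
  θ_A0 = 1271/EI,  θ_B0 = 1419/EI
Flexibility coefficients: a unit moment at one end gives L/(3EI) there and L/(6EI) at the far end, so f₁₁ = f₂₂ = 3.333/EI and f₁₂ = f₂₁ = 1.667/EI.
Compatibility — zero rotation at each built-in end:
  3.333 M_A + 1.667 M_B = 1271
  1.667 M_A + 3.333 M_B = 1419
Solving the pair gives M_A = 224.7 kN·m and M_B = 313.3 kN·m (hogging).

M_A = 224.7 kN·m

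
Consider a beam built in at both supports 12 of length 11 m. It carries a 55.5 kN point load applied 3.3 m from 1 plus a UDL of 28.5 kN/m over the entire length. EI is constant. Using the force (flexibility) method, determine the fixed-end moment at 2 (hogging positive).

Release both end moments; the primary structure is a simply-supported span 12 with redundants M_1 and M_2.
Simple-span end rotations at 1 and 2 under the given loads:
  at 1: point load 55.5 at a = 3.3: Pab(L + b)/(6LEI) = 399.6/EI
  at 2: point load 55.5 at a = 3.3: Pab(L + a)/(6LEI) = 305.6/EI
  at 1: UDL 28.5: wL³/(24EI) = 1581/EI
  at 2: UDL 28.5: wL³/(24EI) = 1581/EI
  θ_10 = 1980/EI,  θ_20 = 1886/EI
Flexibility coefficients: a unit moment at one end gives L/(3EI) there and L/(6EI) at the far end, so f₁₁ = f₂₂ = 3.667/EI and f₁₂ = f₂₁ = 1.833/EI.
Compatibility — zero rotation at each built-in end:
  3.667 M_1 + 1.833 M_2 = 1980
  1.833 M_1 + 3.667 M_2 = 1886
Solving the pair gives M_1 = 377.1 kN·m and M_2 = 325.8 kN·m (hogging).

M_2 = 325.8 kN·m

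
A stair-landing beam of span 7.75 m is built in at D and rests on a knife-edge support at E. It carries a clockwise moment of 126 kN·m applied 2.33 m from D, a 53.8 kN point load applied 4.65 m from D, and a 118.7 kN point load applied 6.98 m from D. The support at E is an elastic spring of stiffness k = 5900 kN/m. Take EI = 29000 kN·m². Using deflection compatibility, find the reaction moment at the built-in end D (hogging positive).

Choose R_E as the redundant. The primary structure is the cantilever fixed at D.
Deflection at E on the released cantilever, summing each load's contribution:
  clockwise couple 126 at a = 2.33: M₀a(2L − a)/(2EI) = 1933/EI
  point load 53.8 at a = 4.65: Pa²(3L − a)/(6EI) = 3606/EI
  point load 118.7 at a = 6.98: Pa²(3L − a)/(6EI) = 15682/EI
  δ_0 = 21221/EI
Flexibility coefficient — unit upward force at E: δ_{EE} = L³/(3EI) = 155.2/EI.
With EI = 29000 kN·m²: δ_0 = 0.73177 m and δ_{EE} = 0.00535 m/kN.
Compatibility — the spring shortens by R_E/k under the reaction it provides: δ_0 − R_E·δ_{EE} = R_E/k. With 1/k = 0.000169 m/kN, R_E = δ_0 / (δ_{EE} + 1/k) = 0.73177 / (0.00535 + 0.000169) = 132.6 kN.
Moment equilibrium about D: M_D = Σ(load moments about D) − R_E·L = 1205 − 132.6×7.75 = 177.3 kN·m.

M_D = 177.3 kN·m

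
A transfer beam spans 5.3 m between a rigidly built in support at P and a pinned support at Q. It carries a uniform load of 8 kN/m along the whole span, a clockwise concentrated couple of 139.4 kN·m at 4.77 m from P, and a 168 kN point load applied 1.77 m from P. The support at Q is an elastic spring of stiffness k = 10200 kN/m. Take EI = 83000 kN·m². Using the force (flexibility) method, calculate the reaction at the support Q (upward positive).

Take the reaction at Q as the redundant and release it; the primary structure is a cantilever fixed at P.
Free-end deflection of the primary structure under the applied loading (downward +):
  UDL 8: wL⁴/(8EI) = 789/EI
  clockwise couple 139.4 at a = 4.77: M₀a(2L − a)/(2EI) = 1938/EI
  point load 168 at a = 1.77: Pa²(3L − a)/(6EI) = 1240/EI
  δ_0 = 3967/EI
Tip deflection under a unit load at Q: L³/(3EI) = 49.63/EI.
With EI = 83000 kN·m²: δ_0 = 0.047793 m and δ_{QQ} = 0.000598 m/kN.
Compatibility — the spring shortens by R_Q/k under the reaction it provides: δ_0 − R_Q·δ_{QQ} = R_Q/k. With 1/k = 0.000098 m/kN, R_Q = δ_0 / (δ_{QQ} + 1/k) = 0.047793 / (0.000598 + 0.000098) = 68.67 kN.

R_Q = 68.67 kN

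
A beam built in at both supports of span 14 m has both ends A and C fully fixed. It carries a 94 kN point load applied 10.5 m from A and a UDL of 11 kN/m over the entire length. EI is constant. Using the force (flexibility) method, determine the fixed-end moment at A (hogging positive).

M_A = 241.4 kN·m

Release both end moments; the primary structure is a simply-supported span AC with redundants M_A and M_C.
End rotations of the released simple span under the applied load (×1/EI):
  at A: point load 94 at a = 10.5: Pab(L + b)/(6LEI) = 719.7/EI
  at C: point load 94 at a = 10.5: Pab(L + a)/(6LEI) = 1008/EI
  at A: UDL 11: wL³/(24EI) = 1258/EI
  at C: UDL 11: wL³/(24EI) = 1258/EI
  θ_A0 = 1977/EI,  θ_C0 = 2265/EI
Flexibility coefficients: a unit moment at one end gives L/(3EI) there and L/(6EI) at the far end, so f₁₁ = f₂₂ = 4.667/EI and f₁₂ = f₂₁ = 2.333/EI.
Compatibility — zero rotation at each built-in end:
  4.667 M_A + 2.333 M_C = 1977
  2.333 M_A + 4.667 M_C = 2265
Solving the pair gives M_A = 241.4 kN·m and M_C = 364.7 kN·m (hogging).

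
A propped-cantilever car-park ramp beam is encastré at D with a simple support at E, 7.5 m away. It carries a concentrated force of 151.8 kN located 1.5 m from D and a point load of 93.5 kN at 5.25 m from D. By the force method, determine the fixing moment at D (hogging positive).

M_D = 259.7 kN·m

Choose R_E as the redundant. The primary structure is the cantilever fixed at D.
Downward deflection at the released point E due to the loads:
  point load 151.8 at a = 1.5: Pa²(3L − a)/(6EI) = 1195/EI
  point load 93.5 at a = 5.25: Pa²(3L − a)/(6EI) = 7409/EI
  δ_0 = 8605/EI
Flexibility coefficient — unit upward force at E: δ_{EE} = L³/(3EI) = 140.6/EI.
Compatibility at E: δ_0 − R_E·δ_{EE} = 0, so R_E = 8605/140.6 = 61.19 kN.
Moment equilibrium about D: M_D = Σ(load moments about D) − R_E·L = 718.6 − 61.19×7.5 = 259.7 kN·m.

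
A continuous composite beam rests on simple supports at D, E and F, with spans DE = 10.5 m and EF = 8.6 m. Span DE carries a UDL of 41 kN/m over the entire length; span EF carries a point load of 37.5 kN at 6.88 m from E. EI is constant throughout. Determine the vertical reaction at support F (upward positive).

R_F = -7.739 kN

Release continuity at E by inserting a hinge; the redundant is the internal moment M_E. The primary structure is two simply-supported spans DE and EF.
Rotations at E on the released spans (each span's end-slope, ×1/EI):
  span DE: UDL 41: wL³/(24EI) = 1978/EI
  span EF: point load 37.5 at a = 6.88: Pab(L + b)/(6LEI) = 88.75/EI
  relative rotation θ_0 = (1978 + 88.75)/EI = 2066/EI
A unit hogging moment at E produces rotation L₁/(3EI) + L₂/(3EI) = 6.367/EI.
Compatibility: M_E·(L₁+L₂)/(3EI) = θ_0, giving M_E = 324.6 kN·m (hogging).
Span EF, ΣM about F: R_E^{EF}·8.6 = 64.5 + 324.6, so R_E^{EF} = 45.24 kN and R_F = 37.5 − 45.24 = -7.739 kN.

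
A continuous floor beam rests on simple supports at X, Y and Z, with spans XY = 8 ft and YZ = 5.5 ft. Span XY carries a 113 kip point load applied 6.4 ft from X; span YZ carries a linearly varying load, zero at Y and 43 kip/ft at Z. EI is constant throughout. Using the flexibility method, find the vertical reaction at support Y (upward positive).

Insert a hinge at Y; M_Y is the redundant, and each span becomes simply supported.
Rotations at Y on the released spans (each span's end-slope, ×1/EI):
  span XY: point load 113 at a = 6.4: Pab(L + a)/(6LEI) = 347.1/EI
  span YZ: triangular load, peak 43: 7w₀L³/(360EI) = 139.1/EI
  relative rotation θ_0 = (347.1 + 139.1)/EI = 486.2/EI
A unit hogging moment at Y produces rotation L₁/(3EI) + L₂/(3EI) = 4.5/EI.
Compatibility: M_Y·(L₁+L₂)/(3EI) = θ_0, giving M_Y = 108.1 kip·ft (hogging).
Span XY, ΣM about X with M_Y applied at Y: R_Y^{XY}·8 = 723.2 + 108.1, so R_Y^{XY} = 103.9 kip and R_X = 113 − 103.9 = 9.093 kip.
Span YZ, ΣM about Z: R_Y^{YZ}·5.5 = 216.8 + 108.1, so R_Y^{YZ} = 59.06 kip and R_Z = 118.2 − 59.06 = 59.19 kip.
R_Y = 103.9 + 59.06 = 163 kip.

R_Y = 163 kip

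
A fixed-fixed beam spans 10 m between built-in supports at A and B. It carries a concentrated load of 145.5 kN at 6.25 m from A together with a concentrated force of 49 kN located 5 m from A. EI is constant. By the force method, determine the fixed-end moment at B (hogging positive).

Release both end moments; the primary structure is a simply-supported span AB with redundants M_A and M_B.
Simple-span end rotations at A and B under the given loads:
  at A: point load 145.5 at a = 6.25: Pab(L + b)/(6LEI) = 781.5/EI
  at B: point load 145.5 at a = 6.25: Pab(L + a)/(6LEI) = 923.6/EI
  at A: point load 49 at a = 5: Pab(L + b)/(6LEI) = 306.2/EI
  at B: point load 49 at a = 5: Pab(L + a)/(6LEI) = 306.2/EI
  θ_A0 = 1088/EI,  θ_B0 = 1230/EI
Flexibility coefficients: a unit moment at one end gives L/(3EI) there and L/(6EI) at the far end, so f₁₁ = f₂₂ = 3.333/EI and f₁₂ = f₂₁ = 1.667/EI.
Compatibility — zero rotation at each built-in end:
  3.333 M_A + 1.667 M_B = 1088
  1.667 M_A + 3.333 M_B = 1230
Solving the pair gives M_A = 189.1 kN·m and M_B = 274.4 kN·m (hogging).

M_B = 274.4 kN·m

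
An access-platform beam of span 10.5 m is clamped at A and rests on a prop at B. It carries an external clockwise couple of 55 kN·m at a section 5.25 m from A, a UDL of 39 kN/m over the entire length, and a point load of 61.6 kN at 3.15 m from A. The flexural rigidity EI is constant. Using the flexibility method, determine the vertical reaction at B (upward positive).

R_B = 166.9 kN

Remove the prop at B; the released (primary) structure is a cantilever built in at A.
Free-end deflection of the primary structure under the applied loading (downward +):
  clockwise couple 55 at a = 5.25: M₀a(2L − a)/(2EI) = 2274/EI
  UDL 39: wL⁴/(8EI) = 59256/EI
  point load 61.6 at a = 3.15: Pa²(3L − a)/(6EI) = 2888/EI
  δ_0 = 64418/EI
Flexibility coefficient — unit upward force at B: δ_{BB} = L³/(3EI) = 385.9/EI.
Compatibility at B: δ_0 − R_B·δ_{BB} = 0, so R_B = 64418/385.9 = 166.9 kN.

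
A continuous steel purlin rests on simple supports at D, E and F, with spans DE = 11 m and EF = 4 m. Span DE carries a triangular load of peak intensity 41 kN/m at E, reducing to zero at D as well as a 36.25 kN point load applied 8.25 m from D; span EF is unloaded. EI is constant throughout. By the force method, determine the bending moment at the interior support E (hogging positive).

Insert a hinge at E; M_E is the redundant, and each span becomes simply supported.
Discontinuity in slope at E on the released structure — sum the simple-span end rotations:
  span DE: triangular load, peak 41: w₀L³/(45EI) = 1213/EI
  span DE: point load 36.25 at a = 8.25: Pab(L + a)/(6LEI) = 239.9/EI
  relative rotation θ_0 = (1453 + 0)/EI = 1453/EI
A unit hogging moment at E produces rotation L₁/(3EI) + L₂/(3EI) = 5/EI.
Compatibility: M_E·(L₁+L₂)/(3EI) = θ_0, giving M_E = 290.5 kN·m (hogging).

M_E = 290.5 kN·m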